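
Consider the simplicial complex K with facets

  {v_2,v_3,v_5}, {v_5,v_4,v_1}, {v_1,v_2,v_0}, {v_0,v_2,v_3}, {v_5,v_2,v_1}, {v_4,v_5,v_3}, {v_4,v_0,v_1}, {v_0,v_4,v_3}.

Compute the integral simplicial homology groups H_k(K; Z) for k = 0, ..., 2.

H_0 = Z,  H_1 = 0,  H_2 = Z.

Take the total order v_0 < v_1 < v_2 < v_3 < v_4 < v_5 on the vertex set. Then K (dimension 2) consists of the simplices:

  0-simplices (6): [v_0], [v_1], [v_2], [v_3], [v_4], [v_5]
  1-simplices (12): [v_0,v_1], [v_0,v_2], [v_0,v_3], [v_0,v_4], [v_1,v_2], [v_1,v_4], [v_1,v_5], [v_2,v_3], [v_2,v_5], [v_3,v_4], [v_3,v_5], [v_4,v_5]
  2-simplices (8): [v_0,v_1,v_2], [v_0,v_1,v_4], [v_0,v_2,v_3], [v_0,v_3,v_4], [v_1,v_2,v_5], [v_1,v_4,v_5], [v_2,v_3,v_5], [v_3,v_4,v_5]

so the chain groups are C_0 ≅ Z^6, C_1 ≅ Z^12, C_2 ≅ Z^8.

Boundary ∂_1: C_1 → C_0 maps an edge to its endpoints' difference, ∂[p,q] = q − p. For instance
  ∂[v_2,v_5] = [v_5] − [v_2].
This gives a 6×12 integer matrix of rank 5; reducing to Smith normal form yields diagonal entries (1,1,1,1,1).

Boundary ∂_2: C_2 → C_1 sends each 2-simplex [p,q,r] to [q,r] − [p,r] + [p,q]. For instance
  ∂[v_0,v_1,v_2] = [v_1,v_2] − [v_0,v_2] + [v_0,v_1],
  ∂[v_3,v_4,v_5] = [v_4,v_5] − [v_3,v_5] + [v_3,v_4].
The resulting 12×8 matrix has rank 7, and its Smith normal form has invariant factors (1,1,1,1,1,1,1).

Computing H_k = (kernel of ∂_k) / (image of ∂_{k+1}):

  H_0: rank C_0 − rank ∂_1 = 6 − 5 = 1, and the invariant factors of ∂_1 are all 1, so H_0 = Z.
  H_1: rank ker ∂_1 − rank ∂_2 = (12 − 5) − 7 = 0, and the invariant factors of ∂_2 are all 1, so H_1 = 0.
  H_2: rank ker ∂_2 − rank ∂_3 = (8 − 7) − 0 = 1, and there is no ∂_3, so H_2 = Z.

(K is a triangulation of the 2-sphere S^2.)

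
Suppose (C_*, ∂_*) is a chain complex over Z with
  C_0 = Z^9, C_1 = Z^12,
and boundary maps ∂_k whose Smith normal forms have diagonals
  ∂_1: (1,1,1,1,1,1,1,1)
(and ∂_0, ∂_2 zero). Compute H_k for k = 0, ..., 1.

H_0 = Z,  H_1 = Z^4.

H_0: b_0 = 9 − 0 − 8 = 1; torsion from ∂_1 factors > 1: none. So H_0 = Z.
H_1: b_1 = 12 − 8 − 0 = 4; torsion from ∂_2 factors > 1: none. So H_1 = Z^4.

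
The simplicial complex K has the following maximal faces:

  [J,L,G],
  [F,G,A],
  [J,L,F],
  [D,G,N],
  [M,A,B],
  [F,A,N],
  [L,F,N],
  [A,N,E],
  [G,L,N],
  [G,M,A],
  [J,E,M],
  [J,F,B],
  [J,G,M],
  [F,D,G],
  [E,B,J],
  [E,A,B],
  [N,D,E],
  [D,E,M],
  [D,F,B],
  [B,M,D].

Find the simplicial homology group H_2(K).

H_2 ≅ 0.

Fix the vertex order A < B < D < E < F < G < J < L < M < N and write every simplex with vertices in increasing order. Then dim K = 2 and the simplices of K are:

  0-simplices (10): A, B, D, E, F, G, J, L, M, N
  1-simplices (30): AB, AE, AF, AG, AM, AN, BD, BE, BF, BJ, BM, DE, DF, DG, DM, DN, EJ, EM, EN, FG, FJ, FL, FN, GJ, GL, GM, GN, JL, JM, LN
  2-simplices (20): ABE, ABM, AEN, AFG, AFN, AGM, BDF, BDM, BEJ, BFJ, DEM, DEN, DFG, DGN, EJM, FJL, FLN, GJL, GJM, GLN

Hence C_0 ≅ Z^10, C_1 ≅ Z^30, C_2 ≅ Z^20.

The boundary map ∂_1: C_1 → C_0 is given by ∂[p,q] = [q] − [p].
The resulting 10×30 matrix has rank 9, and its Smith normal form has invariant factors (1,1,1,1,1,1,1,1,1).

Boundary ∂_2: C_2 → C_1 maps a triangle to the signed sum of its edges. For instance
  ∂AEN = EN − AN + AE,
  ∂ABM = BM − AM + AB.
The resulting 30×20 matrix has rank 20, and its Smith normal form has invariant factors (1,1,1,1,1,1,1,1,1,1,1,1,1,1,1,1,1,1,1,2).

Now H_k = ker ∂_k / im ∂_{k+1}, so:

  H_2: rank ker ∂_2 − rank ∂_3 = (20 − 20) − 0 = 0, and there is no ∂_3, so H_2 = 0.

(K is a triangulation of the Klein bottle.)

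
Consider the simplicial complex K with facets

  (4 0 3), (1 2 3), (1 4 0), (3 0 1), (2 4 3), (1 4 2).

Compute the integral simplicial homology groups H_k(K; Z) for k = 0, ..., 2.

H_0 ≅ Z,  H_1 = 0,  H_2 ≅ Z.

Fix the vertex order 0 < 1 < 2 < 3 < 4 and write every simplex with vertices in increasing order. Then dim K = 2 and the simplices of K are:

  0-simplices (5): [0], [1], [2], [3], [4]
  1-simplices (9): [0,1], [0,3], [0,4], [1,2], [1,3], [1,4], [2,3], [2,4], [3,4]
  2-simplices (6): [0,1,3], [0,1,4], [0,3,4], [1,2,3], [1,2,4], [2,3,4]

giving chain groups C_0 ≅ Z^5, C_1 ≅ Z^9, C_2 ≅ Z^6.

The boundary map ∂_1: C_1 → C_0 sends each edge [p,q] (with p < q) to q − p. For instance
  ∂[0,3] = [3] − [0].
This gives a 5×9 integer matrix of rank 4; reducing to Smith normal form yields diagonal entries (1,1,1,1).

∂_2: C_2 → C_1 acts by ∂[p,q,r] = [q,r] − [p,r] + [p,q]. For instance
  ∂[2,3,4] = [3,4] − [2,4] + [2,3],
  ∂[0,1,3] = [1,3] − [0,3] + [0,1].
This gives a 9×6 integer matrix of rank 5; reducing to Smith normal form yields diagonal entries (1,1,1,1,1).

Now H_k = ker ∂_k / im ∂_{k+1}, so:

  H_0: rank C_0 − rank ∂_1 = 5 − 4 = 1, and the invariant factors of ∂_1 are all 1, so H_0 ≅ Z.
  H_1: rank ker ∂_1 − rank ∂_2 = (9 − 4) − 5 = 0, and the invariant factors of ∂_2 are all 1, so H_1 ≅ 0.
  H_2: rank ker ∂_2 − rank ∂_3 = (6 − 5) − 0 = 1, and there is no ∂_3, so H_2 ≅ Z.

As a check, the Euler characteristic is 5 − 9 + 6 = 2, which agrees with 1 − 0 + 1 = 2.
(K is a triangulation of the 2-sphere S^2.)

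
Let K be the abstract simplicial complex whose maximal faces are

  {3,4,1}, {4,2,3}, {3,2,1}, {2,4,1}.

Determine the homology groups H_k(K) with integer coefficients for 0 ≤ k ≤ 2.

K has 4 vertices, 6 edges, 4 triangles.
rank ∂_0 = 0, rank ∂_1 = 3 ⇒ b_0 = 4 − 0 − 3 = 1; all invariant factors of ∂_1 are 1 so no torsion. So H_0 = Z.
rank ∂_1 = 3, rank ∂_2 = 3 ⇒ b_1 = 6 − 3 − 3 = 0; all invariant factors of ∂_2 are 1 so no torsion. So H_1 = 0.
rank ∂_2 = 3, rank ∂_3 = 0 ⇒ b_2 = 4 − 3 − 0 = 1. So H_2 = Z.

H_0 ≅ Z,  H_1 = 0,  H_2 ≅ Z.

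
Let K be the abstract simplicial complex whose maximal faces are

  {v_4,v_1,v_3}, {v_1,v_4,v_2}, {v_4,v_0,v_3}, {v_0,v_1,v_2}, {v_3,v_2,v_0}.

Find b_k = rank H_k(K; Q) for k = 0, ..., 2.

b_0 = 1, b_1 = 1, b_2 = 0.

We work with the vertex ordering v_0 < v_1 < v_2 < v_3 < v_4. The simplices of K, each written with vertices in increasing order, are:

  0-simplices (5): [v_0], [v_1], [v_2], [v_3], [v_4]
  1-simplices (10): [v_0,v_1], [v_0,v_2], [v_0,v_3], [v_0,v_4], [v_1,v_2], [v_1,v_3], [v_1,v_4], [v_2,v_3], [v_2,v_4], [v_3,v_4]
  2-simplices (5): [v_0,v_1,v_2], [v_0,v_2,v_3], [v_0,v_3,v_4], [v_1,v_2,v_4], [v_1,v_3,v_4]

Hence C_0 ≅ Z^5, C_1 ≅ Z^10, C_2 ≅ Z^5.

∂_1: C_1 → C_0 maps an edge to its endpoints' difference, ∂[p,q] = q − p.
The 5×10 boundary matrix has rank 4 and Smith normal form diag(1,1,1,1).

The boundary map ∂_2: C_2 → C_1 sends each 2-simplex [p,q,r] to [q,r] − [p,r] + [p,q]. For instance
  ∂[v_1,v_3,v_4] = [v_3,v_4] − [v_1,v_4] + [v_1,v_3],
  ∂[v_1,v_2,v_4] = [v_2,v_4] − [v_1,v_4] + [v_1,v_2].
As a 10×5 matrix over Z this has rank 5, with invariant factors (1,1,1,1,1).

Reading off H_k = ker ∂_k / im ∂_{k+1}:

  H_0: rank C_0 − rank ∂_1 = 5 − 4 = 1, and the invariant factors of ∂_1 are all 1, so H_0 ≅ Z.
  H_1: rank ker ∂_1 − rank ∂_2 = (10 − 4) − 5 = 1, and the invariant factors of ∂_2 are all 1, so H_1 ≅ Z.
  H_2: rank ker ∂_2 − rank ∂_3 = (5 − 5) − 0 = 0, and there is no ∂_3, so H_2 ≅ 0.

As a check, the Euler characteristic is 5 − 10 + 5 = 0, which agrees with 1 − 1 + 0 = 0.
(K is a triangulation of the Möbius band.)

Hence the Betti numbers are b_0 = 1, b_1 = 1, b_2 = 0.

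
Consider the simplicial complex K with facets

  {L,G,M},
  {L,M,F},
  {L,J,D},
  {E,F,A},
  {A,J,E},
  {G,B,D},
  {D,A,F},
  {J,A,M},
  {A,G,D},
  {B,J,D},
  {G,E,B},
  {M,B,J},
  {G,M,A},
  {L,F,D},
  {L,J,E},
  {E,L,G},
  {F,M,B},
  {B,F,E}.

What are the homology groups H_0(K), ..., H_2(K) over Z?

Order the vertices as A < B < D < E < F < G < J < L < M. Listing each simplex with vertices in this order, K has dimension 2 with simplices:

  0-simplices (9): A, B, D, E, F, G, J, L, M
  1-simplices (27): AD, AE, AF, AG, AJ, AM, BD, BE, BF, BG, BJ, BM, DF, DG, DJ, DL, EF, EG, EJ, EL, FL, FM, GL, GM, JL, JM, LM
  2-simplices (18): ADF, ADG, AEF, AEJ, AGM, AJM, BDG, BDJ, BEF, BEG, BFM, BJM, DFL, DJL, EGL, EJL, FLM, GLM

Hence C_0 ≅ Z^9, C_1 ≅ Z^27, C_2 ≅ Z^18.

∂_1: C_1 → C_0 maps an edge to its endpoints' difference, ∂[p,q] = q − p. For instance
  ∂BM = M − B.
The resulting 9×27 matrix has rank 8, and its Smith normal form has invariant factors (1,1,1,1,1,1,1,1).

The boundary map ∂_2: C_2 → C_1 maps a triangle to the signed sum of its edges. For instance
  ∂BDG = DG − BG + BD,
  ∂ADG = DG − AG + AD.
This gives a 27×18 integer matrix of rank 17; reducing to Smith normal form yields diagonal entries (1,1,1,1,1,1,1,1,1,1,1,1,1,1,1,1,1).

From H_k ≅ ker(∂_k) / im(∂_{k+1}) we obtain:

  H_0: rank C_0 − rank ∂_1 = 9 − 8 = 1, and the invariant factors of ∂_1 are all 1, so H_0 = Z.
  H_1: rank ker ∂_1 − rank ∂_2 = (27 − 8) − 17 = 2, and the invariant factors of ∂_2 are all 1, so H_1 = Z^2.
  H_2: rank ker ∂_2 − rank ∂_3 = (18 − 17) − 0 = 1, and there is no ∂_3, so H_2 = Z.

H_0 ≅ Z,  H_1 ≅ Z^2,  H_2 ≅ Z.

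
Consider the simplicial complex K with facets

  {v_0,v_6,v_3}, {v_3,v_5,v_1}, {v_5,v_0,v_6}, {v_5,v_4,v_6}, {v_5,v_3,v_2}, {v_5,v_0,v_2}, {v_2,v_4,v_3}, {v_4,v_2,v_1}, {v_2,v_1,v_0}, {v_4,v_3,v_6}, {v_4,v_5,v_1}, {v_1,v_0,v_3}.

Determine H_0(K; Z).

H_0 ≅ Z.

Order the vertices as v_0 < v_1 < v_2 < v_3 < v_4 < v_5 < v_6. Listing each simplex with vertices in this order, K has dimension 2 with simplices:

  0-simplices (7): [v_0], [v_1], [v_2], [v_3], [v_4], [v_5], [v_6]
  1-simplices (18): (18 of them)
  2-simplices (12): (12 of them)

so the chain groups are C_0 ≅ Z^7, C_1 ≅ Z^18, C_2 ≅ Z^12.

Boundary ∂_1: C_1 → C_0 sends each edge [p,q] (with p < q) to q − p.
The 7×18 boundary matrix has rank 6 and Smith normal form diag(1,1,1,1,1,1).

The boundary map ∂_2: C_2 → C_1 maps a triangle to the signed sum of its edges. For instance
  ∂[v_4,v_5,v_6] = [v_5,v_6] − [v_4,v_6] + [v_4,v_5],
  ∂[v_1,v_3,v_5] = [v_3,v_5] − [v_1,v_5] + [v_1,v_3].
As a 18×12 matrix over Z this has rank 12, with invariant factors (1,1,1,1,1,1,1,1,1,1,1,2).

From H_k ≅ ker(∂_k) / im(∂_{k+1}) we obtain:

  H_0: rank C_0 − rank ∂_1 = 7 − 6 = 1, and the invariant factors of ∂_1 are all 1, so H_0 ≅ Z.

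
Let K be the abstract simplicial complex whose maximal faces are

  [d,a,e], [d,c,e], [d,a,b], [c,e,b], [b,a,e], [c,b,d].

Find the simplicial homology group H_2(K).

Fix the vertex order a < b < c < d < e and write every simplex with vertices in increasing order. Then dim K = 2 and the simplices of K are:

  0-simplices (5): a, b, c, d, e
  1-simplices (9): ab, ad, ae, bc, bd, be, cd, ce, de
  2-simplices (6): abd, abe, ade, bcd, bce, cde

so the chain groups are C_0 ≅ Z^5, C_1 ≅ Z^9, C_2 ≅ Z^6.

The boundary map ∂_1: C_1 → C_0 sends each edge [p,q] (with p < q) to q − p. For instance
  ∂ad = d − a.
The resulting 5×9 matrix has rank 4, and its Smith normal form has invariant factors (1,1,1,1).

∂_2: C_2 → C_1 sends each 2-simplex [p,q,r] to [q,r] − [p,r] + [p,q]. For instance
  ∂abe = be − ae + ab,
  ∂bcd = cd − bd + bc.
This gives a 9×6 integer matrix of rank 5; reducing to Smith normal form yields diagonal entries (1,1,1,1,1).

Reading off H_k = ker ∂_k / im ∂_{k+1}:

  H_2: rank ker ∂_2 − rank ∂_3 = (6 − 5) − 0 = 1, and there is no ∂_3, so H_2 ≅ Z.

(K is a triangulation of the 2-sphere S^2.)

H_2 ≅ Z.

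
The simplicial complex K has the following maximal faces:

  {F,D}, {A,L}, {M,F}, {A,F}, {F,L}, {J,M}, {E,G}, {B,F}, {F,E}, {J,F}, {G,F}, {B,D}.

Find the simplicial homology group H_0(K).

Fix the vertex order A < B < D < E < F < G < J < L < M and write every simplex with vertices in increasing order. Then dim K = 1 and the simplices of K are:

  0-simplices (9): A, B, D, E, F, G, J, L, M
  1-simplices (12): AF, AL, BD, BF, DF, EF, EG, FG, FJ, FL, FM, JM

so the chain groups are C_0 ≅ Z^9, C_1 ≅ Z^12.

∂_1: C_1 → C_0 maps an edge to its endpoints' difference, ∂[p,q] = q − p.
The 9×12 boundary matrix has rank 8 and Smith normal form diag(1,1,1,1,1,1,1,1).

Now H_k = ker ∂_k / im ∂_{k+1}, so:

  H_0: rank C_0 − rank ∂_1 = 9 − 8 = 1, and the invariant factors of ∂_1 are all 1, so H_0 ≅ Z.

H_0 ≅ Z.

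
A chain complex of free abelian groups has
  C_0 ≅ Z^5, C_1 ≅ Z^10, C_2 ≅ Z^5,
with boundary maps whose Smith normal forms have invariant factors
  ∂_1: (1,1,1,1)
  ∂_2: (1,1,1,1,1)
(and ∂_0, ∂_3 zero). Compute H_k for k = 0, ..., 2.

H_0: b_0 = 5 − 0 − 4 = 1; torsion from ∂_1 factors > 1: none. So H_0 = Z.
H_1: b_1 = 10 − 4 − 5 = 1; torsion from ∂_2 factors > 1: none. So H_1 = Z.
H_2: b_2 = 5 − 5 − 0 = 0; torsion from ∂_3 factors > 1: none. So H_2 = 0.

H_0 = Z,  H_1 = Z,  H_2 = 0.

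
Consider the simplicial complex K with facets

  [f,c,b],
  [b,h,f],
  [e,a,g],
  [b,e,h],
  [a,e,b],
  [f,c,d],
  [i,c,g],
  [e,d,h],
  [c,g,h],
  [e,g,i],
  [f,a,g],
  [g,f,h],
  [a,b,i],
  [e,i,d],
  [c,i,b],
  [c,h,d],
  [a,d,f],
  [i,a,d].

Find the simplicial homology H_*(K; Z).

H_0 ≅ Z,  H_1 ≅ Z ⊕ Z/2Z,  H_2 = 0.

Fix the vertex order a < b < c < d < e < f < g < h < i and write every simplex with vertices in increasing order. Then dim K = 2 and the simplices of K are:

  0-simplices (9): a, b, c, d, e, f, g, h, i
  1-simplices (27): ab, ad, ae, af, ag, ai, bc, be, bf, bh, bi, cd, cf, cg, ch, ci, de, df, dh, di, eg, eh, ei, fg, fh, gh, gi
  2-simplices (18): abe, abi, adf, adi, aeg, afg, bcf, bci, beh, bfh, cdf, cdh, cgh, cgi, deh, dei, egi, fgh

Hence C_0 ≅ Z^9, C_1 ≅ Z^27, C_2 ≅ Z^18.

Boundary ∂_1: C_1 → C_0 is given by ∂[p,q] = [q] − [p].
The resulting 9×27 matrix has rank 8, and its Smith normal form has invariant factors (1,1,1,1,1,1,1,1).

∂_2: C_2 → C_1 maps a triangle to the signed sum of its edges. For instance
  ∂cgh = gh − ch + cg,
  ∂bfh = fh − bh + bf.
As a 27×18 matrix over Z this has rank 18, with invariant factors (1,1,1,1,1,1,1,1,1,1,1,1,1,1,1,1,1,2).

Now H_k = ker ∂_k / im ∂_{k+1}, so:

  H_0: rank C_0 − rank ∂_1 = 9 − 8 = 1, and the invariant factors of ∂_1 are all 1, so H_0 ≅ Z.
  H_1: rank ker ∂_1 − rank ∂_2 = (27 − 8) − 18 = 1, and ∂_2 has invariant factor 2 > 1, so H_1 ≅ Z ⊕ Z/2Z.
  H_2: rank ker ∂_2 − rank ∂_3 = (18 − 18) − 0 = 0, and there is no ∂_3, so H_2 ≅ 0.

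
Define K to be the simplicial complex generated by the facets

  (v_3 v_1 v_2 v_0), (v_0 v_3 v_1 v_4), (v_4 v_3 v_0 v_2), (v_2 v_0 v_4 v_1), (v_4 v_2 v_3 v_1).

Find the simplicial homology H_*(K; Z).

H_0 = Z,  H_1 = 0,  H_2 = 0,  H_3 = Z.

We work with the vertex ordering v_0 < v_1 < v_2 < v_3 < v_4. The simplices of K, each written with vertices in increasing order, are:

  0-simplices (5): [v_0], [v_1], [v_2], [v_3], [v_4]
  1-simplices (10): [v_0,v_1], [v_0,v_2], [v_0,v_3], [v_0,v_4], [v_1,v_2], [v_1,v_3], [v_1,v_4], [v_2,v_3], [v_2,v_4], [v_3,v_4]
  2-simplices (10): [v_0,v_1,v_2], [v_0,v_1,v_3], [v_0,v_1,v_4], [v_0,v_2,v_3], [v_0,v_2,v_4], [v_0,v_3,v_4], [v_1,v_2,v_3], [v_1,v_2,v_4], [v_1,v_3,v_4], [v_2,v_3,v_4]
  3-simplices (5): [v_0,v_1,v_2,v_3], [v_0,v_1,v_2,v_4], [v_0,v_1,v_3,v_4], [v_0,v_2,v_3,v_4], [v_1,v_2,v_3,v_4]

giving chain groups C_0 ≅ Z^5, C_1 ≅ Z^10, C_2 ≅ Z^10, C_3 ≅ Z^5.

Boundary ∂_1: C_1 → C_0 maps an edge to its endpoints' difference, ∂[p,q] = q − p.
The 5×10 boundary matrix has rank 4 and Smith normal form diag(1,1,1,1).

The boundary map ∂_2: C_2 → C_1 maps a triangle to the signed sum of its edges. For instance
  ∂[v_0,v_1,v_3] = [v_1,v_3] − [v_0,v_3] + [v_0,v_1],
  ∂[v_1,v_3,v_4] = [v_3,v_4] − [v_1,v_4] + [v_1,v_3].
The resulting 10×10 matrix has rank 6, and its Smith normal form has invariant factors (1,1,1,1,1,1).

The boundary map ∂_3: C_3 → C_2 sends each 3-simplex σ to the alternating sum Σ_i (−1)^i (σ with its i-th vertex removed). For instance
  ∂[v_0,v_1,v_2,v_4] = [v_1,v_2,v_4] − [v_0,v_2,v_4] + [v_0,v_1,v_4] − [v_0,v_1,v_2],
  ∂[v_0,v_2,v_3,v_4] = [v_2,v_3,v_4] − [v_0,v_3,v_4] + [v_0,v_2,v_4] − [v_0,v_2,v_3].
As a 10×5 matrix over Z this has rank 4, with invariant factors (1,1,1,1).

Reading off H_k = ker ∂_k / im ∂_{k+1}:

  H_0: rank C_0 − rank ∂_1 = 5 − 4 = 1, and the invariant factors of ∂_1 are all 1, so H_0 = Z.
  H_1: rank ker ∂_1 − rank ∂_2 = (10 − 4) − 6 = 0, and the invariant factors of ∂_2 are all 1, so H_1 = 0.
  H_2: rank ker ∂_2 − rank ∂_3 = (10 − 6) − 4 = 0, and the invariant factors of ∂_3 are all 1, so H_2 = 0.
  H_3: rank ker ∂_3 − rank ∂_4 = (5 − 4) − 0 = 1, and there is no ∂_4, so H_3 = Z.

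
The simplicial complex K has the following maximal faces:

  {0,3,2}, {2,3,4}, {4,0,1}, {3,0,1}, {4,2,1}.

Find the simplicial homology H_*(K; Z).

Order the vertices as 0 < 1 < 2 < 3 < 4. Listing each simplex with vertices in this order, K has dimension 2 with simplices:

  0-simplices (5): [0], [1], [2], [3], [4]
  1-simplices (10): [0,1], [0,2], [0,3], [0,4], [1,2], [1,3], [1,4], [2,3], [2,4], [3,4]
  2-simplices (5): [0,1,3], [0,1,4], [0,2,3], [1,2,4], [2,3,4]

so the chain groups are C_0 ≅ Z^5, C_1 ≅ Z^10, C_2 ≅ Z^5.

Boundary ∂_1: C_1 → C_0 sends each edge [p,q] (with p < q) to q − p.
The 5×10 boundary matrix has rank 4 and Smith normal form diag(1,1,1,1).

Boundary ∂_2: C_2 → C_1 acts by ∂[p,q,r] = [q,r] − [p,r] + [p,q]. For instance
  ∂[2,3,4] = [3,4] − [2,4] + [2,3],
  ∂[0,1,4] = [1,4] − [0,4] + [0,1].
This gives a 10×5 integer matrix of rank 5; reducing to Smith normal form yields diagonal entries (1,1,1,1,1).

Computing H_k = (kernel of ∂_k) / (image of ∂_{k+1}):

  H_0: rank C_0 − rank ∂_1 = 5 − 4 = 1, and the invariant factors of ∂_1 are all 1, so H_0 ≅ Z.
  H_1: rank ker ∂_1 − rank ∂_2 = (10 − 4) − 5 = 1, and the invariant factors of ∂_2 are all 1, so H_1 ≅ Z.
  H_2: rank ker ∂_2 − rank ∂_3 = (5 − 5) − 0 = 0, and there is no ∂_3, so H_2 ≅ 0.

As a check, the Euler characteristic is 5 − 10 + 5 = 0, which agrees with 1 − 1 + 0 = 0.

H_0 = Z,  H_1 = Z,  H_2 = 0.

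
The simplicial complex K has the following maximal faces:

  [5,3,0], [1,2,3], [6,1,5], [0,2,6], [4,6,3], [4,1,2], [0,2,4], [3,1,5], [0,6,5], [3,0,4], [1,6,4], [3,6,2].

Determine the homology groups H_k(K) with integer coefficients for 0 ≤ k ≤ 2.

H_0 = Z,  H_1 = Z/2Z,  H_2 = 0.

Take the total order 0 < 1 < 2 < 3 < 4 < 5 < 6 on the vertex set. Then K (dimension 2) consists of the simplices:

  0-simplices (7): [0], [1], [2], [3], [4], [5], [6]
  1-simplices (18): [0,2], [0,3], [0,4], [0,5], [0,6], [1,2], [1,3], [1,4], [1,5], [1,6], [2,3], [2,4], [2,6], [3,4], [3,5], [3,6], [4,6], [5,6]
  2-simplices (12): [0,2,4], [0,2,6], [0,3,4], [0,3,5], [0,5,6], [1,2,3], [1,2,4], [1,3,5], [1,4,6], [1,5,6], [2,3,6], [3,4,6]

giving chain groups C_0 ≅ Z^7, C_1 ≅ Z^18, C_2 ≅ Z^12.

∂_1: C_1 → C_0 is given by ∂[p,q] = [q] − [p].
As a 7×18 matrix over Z this has rank 6, with invariant factors (1,1,1,1,1,1).

∂_2: C_2 → C_1 maps a triangle to the signed sum of its edges. For instance
  ∂[0,2,4] = [2,4] − [0,4] + [0,2],
  ∂[1,3,5] = [3,5] − [1,5] + [1,3].
As a 18×12 matrix over Z this has rank 12, with invariant factors (1,1,1,1,1,1,1,1,1,1,1,2).

From H_k ≅ ker(∂_k) / im(∂_{k+1}) we obtain:

  H_0: rank C_0 − rank ∂_1 = 7 − 6 = 1, and the invariant factors of ∂_1 are all 1, so H_0 ≅ Z.
  H_1: rank ker ∂_1 − rank ∂_2 = (18 − 6) − 12 = 0, and ∂_2 has invariant factor 2 > 1, so H_1 ≅ Z/2Z.
  H_2: rank ker ∂_2 − rank ∂_3 = (12 − 12) − 0 = 0, and there is no ∂_3, so H_2 ≅ 0.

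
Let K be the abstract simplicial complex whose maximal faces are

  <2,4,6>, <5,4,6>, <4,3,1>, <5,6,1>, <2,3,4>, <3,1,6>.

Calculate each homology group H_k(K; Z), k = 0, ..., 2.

H_0 ≅ Z,  H_1 ≅ Z,  H_2 = 0.

K has 6 vertices, 12 edges, 6 triangles.
rank ∂_0 = 0, rank ∂_1 = 5 ⇒ b_0 = 6 − 0 − 5 = 1; all invariant factors of ∂_1 are 1 so no torsion. So H_0 ≅ Z.
rank ∂_1 = 5, rank ∂_2 = 6 ⇒ b_1 = 12 − 5 − 6 = 1; all invariant factors of ∂_2 are 1 so no torsion. So H_1 ≅ Z.
rank ∂_2 = 6, rank ∂_3 = 0 ⇒ b_2 = 6 − 6 − 0 = 0. So H_2 ≅ 0.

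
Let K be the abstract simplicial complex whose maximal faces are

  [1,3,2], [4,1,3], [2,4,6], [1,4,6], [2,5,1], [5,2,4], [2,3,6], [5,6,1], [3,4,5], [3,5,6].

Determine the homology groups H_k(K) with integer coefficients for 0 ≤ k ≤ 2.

Fix the vertex order 1 < 2 < 3 < 4 < 5 < 6 and write every simplex with vertices in increasing order. Then dim K = 2 and the simplices of K are:

  0-simplices (6): [1], [2], [3], [4], [5], [6]
  1-simplices (15): [1,2], [1,3], [1,4], [1,5], [1,6], [2,3], [2,4], [2,5], [2,6], [3,4], [3,5], [3,6], [4,5], [4,6], [5,6]
  2-simplices (10): [1,2,3], [1,2,5], [1,3,4], [1,4,6], [1,5,6], [2,3,6], [2,4,5], [2,4,6], [3,4,5], [3,5,6]

giving chain groups C_0 ≅ Z^6, C_1 ≅ Z^15, C_2 ≅ Z^10.

∂_1: C_1 → C_0 sends each edge [p,q] (with p < q) to q − p. For instance
  ∂[1,2] = [2] − [1].
This gives a 6×15 integer matrix of rank 5; reducing to Smith normal form yields diagonal entries (1,1,1,1,1).

The boundary map ∂_2: C_2 → C_1 sends each 2-simplex [p,q,r] to [q,r] − [p,r] + [p,q]. For instance
  ∂[2,3,6] = [3,6] − [2,6] + [2,3],
  ∂[3,5,6] = [5,6] − [3,6] + [3,5].
The 15×10 boundary matrix has rank 10 and Smith normal form diag(1,1,1,1,1,1,1,1,1,2).

From H_k ≅ ker(∂_k) / im(∂_{k+1}) we obtain:

  H_0: rank C_0 − rank ∂_1 = 6 − 5 = 1, and the invariant factors of ∂_1 are all 1, so H_0 ≅ Z.
  H_1: rank ker ∂_1 − rank ∂_2 = (15 − 5) − 10 = 0, and ∂_2 has invariant factor 2 > 1, so H_1 ≅ Z/2.
  H_2: rank ker ∂_2 − rank ∂_3 = (10 − 10) − 0 = 0, and there is no ∂_3, so H_2 ≅ 0.

H_0 = Z,  H_1 = Z/2,  H_2 = 0.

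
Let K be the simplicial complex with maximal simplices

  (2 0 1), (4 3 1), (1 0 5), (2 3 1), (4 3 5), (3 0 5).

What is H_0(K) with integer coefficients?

H_0 = Z.

Fix the vertex order 0 < 1 < 2 < 3 < 4 < 5 and write every simplex with vertices in increasing order. Then dim K = 2 and the simplices of K are:

  0-simplices (6): [0], [1], [2], [3], [4], [5]
  1-simplices (12): [0,1], [0,2], [0,3], [0,5], [1,2], [1,3], [1,4], [1,5], [2,3], [3,4], [3,5], [4,5]
  2-simplices (6): [0,1,2], [0,1,5], [0,3,5], [1,2,3], [1,3,4], [3,4,5]

so the chain groups are C_0 ≅ Z^6, C_1 ≅ Z^12, C_2 ≅ Z^6.

The boundary map ∂_1: C_1 → C_0 is given by ∂[p,q] = [q] − [p]. For instance
  ∂[2,3] = [3] − [2].
The resulting 6×12 matrix has rank 5, and its Smith normal form has invariant factors (1,1,1,1,1).

Boundary ∂_2: C_2 → C_1 maps a triangle to the signed sum of its edges. For instance
  ∂[0,1,5] = [1,5] − [0,5] + [0,1],
  ∂[1,3,4] = [3,4] − [1,4] + [1,3].
This gives a 12×6 integer matrix of rank 6; reducing to Smith normal form yields diagonal entries (1,1,1,1,1,1).

Computing H_k = (kernel of ∂_k) / (image of ∂_{k+1}):

  H_0: rank C_0 − rank ∂_1 = 6 − 5 = 1, and the invariant factors of ∂_1 are all 1, so H_0 ≅ Z.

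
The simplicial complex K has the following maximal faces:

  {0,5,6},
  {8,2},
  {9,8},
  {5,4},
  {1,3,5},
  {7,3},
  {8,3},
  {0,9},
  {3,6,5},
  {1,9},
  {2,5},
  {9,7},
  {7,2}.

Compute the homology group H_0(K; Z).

We work with the vertex ordering 0 < 1 < 2 < 3 < 4 < 5 < 6 < 7 < 8 < 9. The simplices of K, each written with vertices in increasing order, are:

  0-simplices (10): [0], [1], [2], [3], [4], [5], [6], [7], [8], [9]
  1-simplices (17): [0,5], [0,6], [0,9], [1,3], [1,5], [1,9], [2,5], [2,7], [2,8], [3,5], [3,6], [3,7], [3,8], [4,5], [5,6], [7,9], [8,9]
  2-simplices (3): [0,5,6], [1,3,5], [3,5,6]

Hence C_0 ≅ Z^10, C_1 ≅ Z^17, C_2 ≅ Z^3.

∂_1: C_1 → C_0 maps an edge to its endpoints' difference, ∂[p,q] = q − p.
This gives a 10×17 integer matrix of rank 9; reducing to Smith normal form yields diagonal entries (1,1,1,1,1,1,1,1,1).

The boundary map ∂_2: C_2 → C_1 acts by ∂[p,q,r] = [q,r] − [p,r] + [p,q]. For instance
  ∂[1,3,5] = [3,5] − [1,5] + [1,3],
  ∂[0,5,6] = [5,6] − [0,6] + [0,5].
The resulting 17×3 matrix has rank 3, and its Smith normal form has invariant factors (1,1,1).

From H_k ≅ ker(∂_k) / im(∂_{k+1}) we obtain:

  H_0: rank C_0 − rank ∂_1 = 10 − 9 = 1, and the invariant factors of ∂_1 are all 1, so H_0 = Z.

H_0 = Z.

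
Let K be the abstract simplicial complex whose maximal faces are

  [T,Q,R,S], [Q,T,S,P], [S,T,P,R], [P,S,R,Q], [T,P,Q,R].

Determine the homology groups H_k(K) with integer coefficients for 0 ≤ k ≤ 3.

Fix the vertex order P < Q < R < S < T and write every simplex with vertices in increasing order. Then dim K = 3 and the simplices of K are:

  0-simplices (5): P, Q, R, S, T
  1-simplices (10): PQ, PR, PS, PT, QR, QS, QT, RS, RT, ST
  2-simplices (10): PQR, PQS, PQT, PRS, PRT, PST, QRS, QRT, QST, RST
  3-simplices (5): PQRS, PQRT, PQST, PRST, QRST

giving chain groups C_0 ≅ Z^5, C_1 ≅ Z^10, C_2 ≅ Z^10, C_3 ≅ Z^5.

The boundary map ∂_1: C_1 → C_0 is given by ∂[p,q] = [q] − [p].
This gives a 5×10 integer matrix of rank 4; reducing to Smith normal form yields diagonal entries (1,1,1,1).

Boundary ∂_2: C_2 → C_1 maps a triangle to the signed sum of its edges. For instance
  ∂PST = ST − PT + PS,
  ∂RST = ST − RT + RS.
The resulting 10×10 matrix has rank 6, and its Smith normal form has invariant factors (1,1,1,1,1,1).

∂_3: C_3 → C_2 sends each 3-simplex σ to the alternating sum Σ_i (−1)^i (σ with its i-th vertex removed). For instance
  ∂PQRT = QRT − PRT + PQT − PQR,
  ∂PQST = QST − PST + PQT − PQS.
The resulting 10×5 matrix has rank 4, and its Smith normal form has invariant factors (1,1,1,1).

From H_k ≅ ker(∂_k) / im(∂_{k+1}) we obtain:

  H_0: rank C_0 − rank ∂_1 = 5 − 4 = 1, and the invariant factors of ∂_1 are all 1, so H_0 ≅ Z.
  H_1: rank ker ∂_1 − rank ∂_2 = (10 − 4) − 6 = 0, and the invariant factors of ∂_2 are all 1, so H_1 ≅ 0.
  H_2: rank ker ∂_2 − rank ∂_3 = (10 − 6) − 4 = 0, and the invariant factors of ∂_3 are all 1, so H_2 ≅ 0.
  H_3: rank ker ∂_3 − rank ∂_4 = (5 − 4) − 0 = 1, and there is no ∂_4, so H_3 ≅ Z.

H_0 = Z,  H_1 = 0,  H_2 = 0,  H_3 = Z.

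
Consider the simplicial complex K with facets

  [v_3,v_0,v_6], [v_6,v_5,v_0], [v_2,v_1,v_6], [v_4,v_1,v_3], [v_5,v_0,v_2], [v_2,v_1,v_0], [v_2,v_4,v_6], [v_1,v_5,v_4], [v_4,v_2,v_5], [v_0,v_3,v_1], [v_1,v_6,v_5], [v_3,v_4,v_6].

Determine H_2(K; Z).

H_2 = 0.

We work with the vertex ordering v_0 < v_1 < v_2 < v_3 < v_4 < v_5 < v_6. The simplices of K, each written with vertices in increasing order, are:

  0-simplices (7): [v_0], [v_1], [v_2], [v_3], [v_4], [v_5], [v_6]
  1-simplices (18): (18 of them)
  2-simplices (12): (12 of them)

giving chain groups C_0 ≅ Z^7, C_1 ≅ Z^18, C_2 ≅ Z^12.

Boundary ∂_1: C_1 → C_0 sends each edge [p,q] (with p < q) to q − p.
This gives a 7×18 integer matrix of rank 6; reducing to Smith normal form yields diagonal entries (1,1,1,1,1,1).

The boundary map ∂_2: C_2 → C_1 sends each 2-simplex [p,q,r] to [q,r] − [p,r] + [p,q]. For instance
  ∂[v_1,v_4,v_5] = [v_4,v_5] − [v_1,v_5] + [v_1,v_4],
  ∂[v_0,v_1,v_2] = [v_1,v_2] − [v_0,v_2] + [v_0,v_1].
As a 18×12 matrix over Z this has rank 12, with invariant factors (1,1,1,1,1,1,1,1,1,1,1,2).

Reading off H_k = ker ∂_k / im ∂_{k+1}:

  H_2: rank ker ∂_2 − rank ∂_3 = (12 − 12) − 0 = 0, and there is no ∂_3, so H_2 ≅ 0.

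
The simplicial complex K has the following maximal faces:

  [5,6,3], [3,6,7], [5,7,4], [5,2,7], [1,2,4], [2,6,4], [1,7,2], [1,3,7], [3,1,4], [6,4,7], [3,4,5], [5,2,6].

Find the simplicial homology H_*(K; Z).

H_0 = Z,  H_1 = Z_2,  H_2 = 0.

Fix the vertex order 1 < 2 < 3 < 4 < 5 < 6 < 7 and write every simplex with vertices in increasing order. Then dim K = 2 and the simplices of K are:

  0-simplices (7): [1], [2], [3], [4], [5], [6], [7]
  1-simplices (18): [1,2], [1,3], [1,4], [1,7], [2,4], [2,5], [2,6], [2,7], [3,4], [3,5], [3,6], [3,7], [4,5], [4,6], [4,7], [5,6], [5,7], [6,7]
  2-simplices (12): [1,2,4], [1,2,7], [1,3,4], [1,3,7], [2,4,6], [2,5,6], [2,5,7], [3,4,5], [3,5,6], [3,6,7], [4,5,7], [4,6,7]

Hence C_0 ≅ Z^7, C_1 ≅ Z^18, C_2 ≅ Z^12.

Boundary ∂_1: C_1 → C_0 maps an edge to its endpoints' difference, ∂[p,q] = q − p. For instance
  ∂[2,5] = [5] − [2].
The resulting 7×18 matrix has rank 6, and its Smith normal form has invariant factors (1,1,1,1,1,1).

The boundary map ∂_2: C_2 → C_1 sends each 2-simplex [p,q,r] to [q,r] − [p,r] + [p,q]. For instance
  ∂[2,4,6] = [4,6] − [2,6] + [2,4],
  ∂[3,4,5] = [4,5] − [3,5] + [3,4].
As a 18×12 matrix over Z this has rank 12, with invariant factors (1,1,1,1,1,1,1,1,1,1,1,2).

From H_k ≅ ker(∂_k) / im(∂_{k+1}) we obtain:

  H_0: rank C_0 − rank ∂_1 = 7 − 6 = 1, and the invariant factors of ∂_1 are all 1, so H_0 ≅ Z.
  H_1: rank ker ∂_1 − rank ∂_2 = (18 − 6) − 12 = 0, and ∂_2 has invariant factor 2 > 1, so H_1 ≅ Z_2.
  H_2: rank ker ∂_2 − rank ∂_3 = (12 − 12) − 0 = 0, and there is no ∂_3, so H_2 ≅ 0.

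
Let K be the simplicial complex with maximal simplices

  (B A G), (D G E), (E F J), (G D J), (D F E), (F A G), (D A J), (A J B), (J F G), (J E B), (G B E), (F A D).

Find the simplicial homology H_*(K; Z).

Fix the vertex order A < B < D < E < F < G < J and write every simplex with vertices in increasing order. Then dim K = 2 and the simplices of K are:

  0-simplices (7): A, B, D, E, F, G, J
  1-simplices (18): AB, AD, AF, AG, AJ, BE, BG, BJ, DE, DF, DG, DJ, EF, EG, EJ, FG, FJ, GJ
  2-simplices (12): ABG, ABJ, ADF, ADJ, AFG, BEG, BEJ, DEF, DEG, DGJ, EFJ, FGJ

so the chain groups are C_0 ≅ Z^7, C_1 ≅ Z^18, C_2 ≅ Z^12.

∂_1: C_1 → C_0 is given by ∂[p,q] = [q] − [p].
This gives a 7×18 integer matrix of rank 6; reducing to Smith normal form yields diagonal entries (1,1,1,1,1,1).

∂_2: C_2 → C_1 maps a triangle to the signed sum of its edges. For instance
  ∂DEG = EG − DG + DE,
  ∂DEF = EF − DF + DE.
As a 18×12 matrix over Z this has rank 12, with invariant factors (1,1,1,1,1,1,1,1,1,1,1,2).

Reading off H_k = ker ∂_k / im ∂_{k+1}:

  H_0: rank C_0 − rank ∂_1 = 7 − 6 = 1, and the invariant factors of ∂_1 are all 1, so H_0 = Z.
  H_1: rank ker ∂_1 − rank ∂_2 = (18 − 6) − 12 = 0, and ∂_2 has invariant factor 2 > 1, so H_1 = Z/2.
  H_2: rank ker ∂_2 − rank ∂_3 = (12 − 12) − 0 = 0, and there is no ∂_3, so H_2 = 0.

H_0 = Z,  H_1 = Z/2,  H_2 = 0.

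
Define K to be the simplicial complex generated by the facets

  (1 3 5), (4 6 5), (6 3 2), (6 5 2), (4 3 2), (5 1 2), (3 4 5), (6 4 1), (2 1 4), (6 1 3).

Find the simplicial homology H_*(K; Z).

Order the vertices as 1 < 2 < 3 < 4 < 5 < 6. Listing each simplex with vertices in this order, K has dimension 2 with simplices:

  0-simplices (6): [1], [2], [3], [4], [5], [6]
  1-simplices (15): [1,2], [1,3], [1,4], [1,5], [1,6], [2,3], [2,4], [2,5], [2,6], [3,4], [3,5], [3,6], [4,5], [4,6], [5,6]
  2-simplices (10): [1,2,4], [1,2,5], [1,3,5], [1,3,6], [1,4,6], [2,3,4], [2,3,6], [2,5,6], [3,4,5], [4,5,6]

so the chain groups are C_0 ≅ Z^6, C_1 ≅ Z^15, C_2 ≅ Z^10.

Boundary ∂_1: C_1 → C_0 sends each edge [p,q] (with p < q) to q − p. For instance
  ∂[4,5] = [5] − [4].
As a 6×15 matrix over Z this has rank 5, with invariant factors (1,1,1,1,1).

The boundary map ∂_2: C_2 → C_1 acts by ∂[p,q,r] = [q,r] − [p,r] + [p,q]. For instance
  ∂[1,3,6] = [3,6] − [1,6] + [1,3],
  ∂[1,2,4] = [2,4] − [1,4] + [1,2].
As a 15×10 matrix over Z this has rank 10, with invariant factors (1,1,1,1,1,1,1,1,1,2).

Now H_k = ker ∂_k / im ∂_{k+1}, so:

  H_0: rank C_0 − rank ∂_1 = 6 − 5 = 1, and the invariant factors of ∂_1 are all 1, so H_0 = Z.
  H_1: rank ker ∂_1 − rank ∂_2 = (15 − 5) − 10 = 0, and ∂_2 has invariant factor 2 > 1, so H_1 = Z/2Z.
  H_2: rank ker ∂_2 − rank ∂_3 = (10 − 10) − 0 = 0, and there is no ∂_3, so H_2 = 0.

As a check, the Euler characteristic is 6 − 15 + 10 = 1, which agrees with 1 − 0 + 0 = 1.
(K is a triangulation of the real projective plane RP^2.)

H_0 = Z,  H_1 = Z/2Z,  H_2 = 0.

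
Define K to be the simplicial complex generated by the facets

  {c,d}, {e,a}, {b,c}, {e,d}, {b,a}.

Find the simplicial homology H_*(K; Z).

H_0 = Z,  H_1 = Z.

K has 5 vertices, 5 edges.
rank ∂_0 = 0, rank ∂_1 = 4 ⇒ b_0 = 5 − 0 − 4 = 1; all invariant factors of ∂_1 are 1 so no torsion. So H_0 ≅ Z.
rank ∂_1 = 4, rank ∂_2 = 0 ⇒ b_1 = 5 − 4 − 0 = 1. So H_1 ≅ Z.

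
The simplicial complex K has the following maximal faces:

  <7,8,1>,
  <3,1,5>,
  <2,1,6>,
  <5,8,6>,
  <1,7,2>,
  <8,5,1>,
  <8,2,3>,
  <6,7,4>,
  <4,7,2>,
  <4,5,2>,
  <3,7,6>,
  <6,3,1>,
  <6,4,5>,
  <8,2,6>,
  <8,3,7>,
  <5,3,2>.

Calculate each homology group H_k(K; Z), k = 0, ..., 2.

H_0 = Z,  H_1 = Z^2,  H_2 = Z.

K has 8 vertices, 24 edges, 16 triangles.
rank ∂_0 = 0, rank ∂_1 = 7 ⇒ b_0 = 8 − 0 − 7 = 1; all invariant factors of ∂_1 are 1 so no torsion. So H_0 ≅ Z.
rank ∂_1 = 7, rank ∂_2 = 15 ⇒ b_1 = 24 − 7 − 15 = 2; all invariant factors of ∂_2 are 1 so no torsion. So H_1 ≅ Z^2.
rank ∂_2 = 15, rank ∂_3 = 0 ⇒ b_2 = 16 − 15 − 0 = 1. So H_2 ≅ Z.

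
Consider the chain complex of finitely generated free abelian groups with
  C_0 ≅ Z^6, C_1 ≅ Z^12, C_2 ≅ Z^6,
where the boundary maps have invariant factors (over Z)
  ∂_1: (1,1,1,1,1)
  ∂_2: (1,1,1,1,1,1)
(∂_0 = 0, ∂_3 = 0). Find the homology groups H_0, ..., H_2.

H_0: b_0 = 6 − 0 − 5 = 1; torsion from ∂_1 factors > 1: none. So H_0 = Z.
H_1: b_1 = 12 − 5 − 6 = 1; torsion from ∂_2 factors > 1: none. So H_1 = Z.
H_2: b_2 = 6 − 6 − 0 = 0; torsion from ∂_3 factors > 1: none. So H_2 = 0.

H_0 = Z,  H_1 = Z,  H_2 = 0.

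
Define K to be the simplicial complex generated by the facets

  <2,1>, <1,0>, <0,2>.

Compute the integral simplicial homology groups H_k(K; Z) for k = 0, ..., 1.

H_0 ≅ Z,  H_1 ≅ Z.

We work with the vertex ordering 0 < 1 < 2. The simplices of K, each written with vertices in increasing order, are:

  0-simplices (3): [0], [1], [2]
  1-simplices (3): [0,1], [0,2], [1,2]

so the chain groups are C_0 ≅ Z^3, C_1 ≅ Z^3.

The boundary map ∂_1: C_1 → C_0 sends each edge [p,q] (with p < q) to q − p.
The resulting 3×3 matrix has rank 2, and its Smith normal form has invariant factors (1,1).

Computing H_k = (kernel of ∂_k) / (image of ∂_{k+1}):

  H_0: rank C_0 − rank ∂_1 = 3 − 2 = 1, and the invariant factors of ∂_1 are all 1, so H_0 = Z.
  H_1: rank ker ∂_1 − rank ∂_2 = (3 − 2) − 0 = 1, and there is no ∂_2, so H_1 = Z.

As a check, the Euler characteristic is 3 − 3 = 0, which agrees with 1 − 1 = 0.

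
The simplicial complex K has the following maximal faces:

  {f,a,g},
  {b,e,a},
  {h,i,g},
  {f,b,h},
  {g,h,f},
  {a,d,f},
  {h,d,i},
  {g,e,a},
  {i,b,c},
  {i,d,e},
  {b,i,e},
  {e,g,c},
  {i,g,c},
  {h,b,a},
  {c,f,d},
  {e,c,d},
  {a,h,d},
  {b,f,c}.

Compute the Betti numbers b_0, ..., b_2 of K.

b_0 = 1, b_1 = 1, b_2 = 0.

We work with the vertex ordering a < b < c < d < e < f < g < h < i. The simplices of K, each written with vertices in increasing order, are:

  0-simplices (9): a, b, c, d, e, f, g, h, i
  1-simplices (27): ab, ad, ae, af, ag, ah, bc, be, bf, bh, bi, cd, ce, cf, cg, ci, de, df, dh, di, eg, ei, fg, fh, gh, gi, hi
  2-simplices (18): abe, abh, adf, adh, aeg, afg, bcf, bci, bei, bfh, cde, cdf, ceg, cgi, dei, dhi, fgh, ghi

Hence C_0 ≅ Z^9, C_1 ≅ Z^27, C_2 ≅ Z^18.

The boundary map ∂_1: C_1 → C_0 maps an edge to its endpoints' difference, ∂[p,q] = q − p. For instance
  ∂bc = c − b.
The resulting 9×27 matrix has rank 8, and its Smith normal form has invariant factors (1,1,1,1,1,1,1,1).

Boundary ∂_2: C_2 → C_1 acts by ∂[p,q,r] = [q,r] − [p,r] + [p,q]. For instance
  ∂cdf = df − cf + cd,
  ∂ceg = eg − cg + ce.
The 27×18 boundary matrix has rank 18 and Smith normal form diag(1,1,1,1,1,1,1,1,1,1,1,1,1,1,1,1,1,2).

Now H_k = ker ∂_k / im ∂_{k+1}, so:

  H_0: rank C_0 − rank ∂_1 = 9 − 8 = 1, and the invariant factors of ∂_1 are all 1, so H_0 ≅ Z.
  H_1: rank ker ∂_1 − rank ∂_2 = (27 − 8) − 18 = 1, and ∂_2 has invariant factor 2 > 1, so H_1 ≅ Z ⊕ Z_2.
  H_2: rank ker ∂_2 − rank ∂_3 = (18 − 18) − 0 = 0, and there is no ∂_3, so H_2 ≅ 0.

As a check, the Euler characteristic is 9 − 27 + 18 = 0, which agrees with 1 − 1 + 0 = 0.

Hence the Betti numbers are b_0 = 1, b_1 = 1, b_2 = 0.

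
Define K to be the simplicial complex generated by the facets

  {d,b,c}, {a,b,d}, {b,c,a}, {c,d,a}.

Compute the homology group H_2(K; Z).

Fix the vertex order a < b < c < d and write every simplex with vertices in increasing order. Then dim K = 2 and the simplices of K are:

  0-simplices (4): a, b, c, d
  1-simplices (6): ab, ac, ad, bc, bd, cd
  2-simplices (4): abc, abd, acd, bcd

Hence C_0 ≅ Z^4, C_1 ≅ Z^6, C_2 ≅ Z^4.

Boundary ∂_1: C_1 → C_0 sends each edge [p,q] (with p < q) to q − p.
As a 4×6 matrix over Z this has rank 3, with invariant factors (1,1,1).

The boundary map ∂_2: C_2 → C_1 maps a triangle to the signed sum of its edges. For instance
  ∂bcd = cd − bd + bc,
  ∂abc = bc − ac + ab.
The resulting 6×4 matrix has rank 3, and its Smith normal form has invariant factors (1,1,1).

From H_k ≅ ker(∂_k) / im(∂_{k+1}) we obtain:

  H_2: rank ker ∂_2 − rank ∂_3 = (4 − 3) − 0 = 1, and there is no ∂_3, so H_2 ≅ Z.

(K is a triangulation of the 2-sphere S^2.)

H_2 = Z.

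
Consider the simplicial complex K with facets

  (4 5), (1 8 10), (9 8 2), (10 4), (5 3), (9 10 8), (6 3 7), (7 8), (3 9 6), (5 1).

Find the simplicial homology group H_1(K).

Order the vertices as 1 < 2 < 3 < 4 < 5 < 6 < 7 < 8 < 9 < 10. Listing each simplex with vertices in this order, K has dimension 2 with simplices:

  0-simplices (10): [1], [2], [3], [4], [5], [6], [7], [8], [9], [10]
  1-simplices (17): [1,5], [1,8], [1,10], [2,8], [2,9], [3,5], [3,6], [3,7], [3,9], [4,5], [4,10], [6,7], [6,9], [7,8], [8,9], [8,10], [9,10]
  2-simplices (5): [1,8,10], [2,8,9], [3,6,7], [3,6,9], [8,9,10]

so the chain groups are C_0 ≅ Z^10, C_1 ≅ Z^17, C_2 ≅ Z^5.

Boundary ∂_1: C_1 → C_0 sends each edge [p,q] (with p < q) to q − p. For instance
  ∂[8,9] = [9] − [8].
As a 10×17 matrix over Z this has rank 9, with invariant factors (1,1,1,1,1,1,1,1,1).

The boundary map ∂_2: C_2 → C_1 maps a triangle to the signed sum of its edges. For instance
  ∂[3,6,9] = [6,9] − [3,9] + [3,6],
  ∂[2,8,9] = [8,9] − [2,9] + [2,8].
The resulting 17×5 matrix has rank 5, and its Smith normal form has invariant factors (1,1,1,1,1).

Now H_k = ker ∂_k / im ∂_{k+1}, so:

  H_1: rank ker ∂_1 − rank ∂_2 = (17 − 9) − 5 = 3, and the invariant factors of ∂_2 are all 1, so H_1 = Z^3.

H_1 ≅ Z^3.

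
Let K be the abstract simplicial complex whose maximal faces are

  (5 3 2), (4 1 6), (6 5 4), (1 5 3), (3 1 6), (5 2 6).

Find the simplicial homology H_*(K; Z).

H_0 ≅ Z,  H_1 ≅ Z,  H_2 = 0.

K has 6 vertices, 12 edges, 6 triangles.
rank ∂_0 = 0, rank ∂_1 = 5 ⇒ b_0 = 6 − 0 − 5 = 1; all invariant factors of ∂_1 are 1 so no torsion. So H_0 ≅ Z.
rank ∂_1 = 5, rank ∂_2 = 6 ⇒ b_1 = 12 − 5 − 6 = 1; all invariant factors of ∂_2 are 1 so no torsion. So H_1 ≅ Z.
rank ∂_2 = 6, rank ∂_3 = 0 ⇒ b_2 = 6 − 6 − 0 = 0. So H_2 ≅ 0.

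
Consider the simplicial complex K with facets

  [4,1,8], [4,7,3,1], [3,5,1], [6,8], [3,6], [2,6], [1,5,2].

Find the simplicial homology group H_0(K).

Order the vertices as 1 < 2 < 3 < 4 < 5 < 6 < 7 < 8. Listing each simplex with vertices in this order, K has dimension 3 with simplices:

  0-simplices (8): [1], [2], [3], [4], [5], [6], [7], [8]
  1-simplices (15): [1,2], [1,3], [1,4], [1,5], [1,7], [1,8], [2,5], [2,6], [3,4], [3,5], [3,6], [3,7], [4,7], [4,8], [6,8]
  2-simplices (7): [1,2,5], [1,3,4], [1,3,5], [1,3,7], [1,4,7], [1,4,8], [3,4,7]
  3-simplices (1): [1,3,4,7]

so the chain groups are C_0 ≅ Z^8, C_1 ≅ Z^15, C_2 ≅ Z^7, C_3 ≅ Z^1.

Boundary ∂_1: C_1 → C_0 is given by ∂[p,q] = [q] − [p].
This gives a 8×15 integer matrix of rank 7; reducing to Smith normal form yields diagonal entries (1,1,1,1,1,1,1).

∂_2: C_2 → C_1 sends each 2-simplex [p,q,r] to [q,r] − [p,r] + [p,q]. For instance
  ∂[3,4,7] = [4,7] − [3,7] + [3,4],
  ∂[1,3,7] = [3,7] − [1,7] + [1,3].
As a 15×7 matrix over Z this has rank 6, with invariant factors (1,1,1,1,1,1).

Boundary ∂_3: C_3 → C_2 sends each 3-simplex σ to the alternating sum Σ_i (−1)^i (σ with its i-th vertex removed). For instance
  ∂[1,3,4,7] = [3,4,7] − [1,4,7] + [1,3,7] − [1,3,4].
As a 7×1 matrix over Z this has rank 1, with invariant factors (1).

Reading off H_k = ker ∂_k / im ∂_{k+1}:

  H_0: rank C_0 − rank ∂_1 = 8 − 7 = 1, and the invariant factors of ∂_1 are all 1, so H_0 = Z.

H_0 = Z.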